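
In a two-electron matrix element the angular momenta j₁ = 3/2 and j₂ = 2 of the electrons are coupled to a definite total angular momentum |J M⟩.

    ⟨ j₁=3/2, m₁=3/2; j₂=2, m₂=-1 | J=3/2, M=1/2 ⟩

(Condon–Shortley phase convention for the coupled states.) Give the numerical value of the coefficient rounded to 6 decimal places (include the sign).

√[4·2!1!2!/6! · 3!0!1!3!2!1!] = √(8/5)
  +(−1)^0/∏(0,2,0,1,1,1)! = 1/2  (running 1/2)
⟨..|..⟩ = √(8/5)·(1/2) = +0.632456

+√(2/5) = +0.632456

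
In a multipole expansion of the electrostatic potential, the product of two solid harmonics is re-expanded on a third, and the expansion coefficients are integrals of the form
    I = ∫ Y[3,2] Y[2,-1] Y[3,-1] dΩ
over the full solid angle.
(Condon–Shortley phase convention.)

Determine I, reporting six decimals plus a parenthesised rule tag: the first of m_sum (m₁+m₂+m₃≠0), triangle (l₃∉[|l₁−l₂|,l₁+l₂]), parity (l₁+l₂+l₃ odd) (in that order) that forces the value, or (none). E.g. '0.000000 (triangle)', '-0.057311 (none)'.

m-sum 0 ✓  L=8 even ✓  1≤3≤5 ✓
Π(2lᵢ+1) = 7×5×7 = 245
triangle coeff Δ(3,2,3) = 1/3780
Σ_t [0,2]: t=0:+1/24 t=1:−1/4 t=2:+1/24 = -1/6
(3j)²=4/105 [(3 2 3; 0 0 0)], sign=+1
Σ_t [0,1]: t=0:+1/12 t=1:−1/48 = 1/16
(3j)²=1/28 [(3 2 3; 2 -1 -1)], sign=+1
⇒ 4πI² = 1/3
I = (+1)√(1/3/(4π)) = 0.16286750
No selection rule forces the value: the integral is nonzero (none).

0.162868 (none)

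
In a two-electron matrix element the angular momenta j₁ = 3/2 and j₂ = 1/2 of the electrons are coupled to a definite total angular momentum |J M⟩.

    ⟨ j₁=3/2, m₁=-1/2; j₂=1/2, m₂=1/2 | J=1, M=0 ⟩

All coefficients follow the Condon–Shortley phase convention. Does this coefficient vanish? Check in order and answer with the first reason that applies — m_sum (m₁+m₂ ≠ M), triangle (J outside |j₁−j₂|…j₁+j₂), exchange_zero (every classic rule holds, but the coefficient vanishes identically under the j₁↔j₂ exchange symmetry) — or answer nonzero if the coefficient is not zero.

nonzero

m-sum: m₁+m₂ = -1/2+1/2 = 0, M = 0  ✓
triangle: |j₁−j₂| = 1 ≤ J = 1 ≤ j₁+j₂ = 2  ✓
exchange: j₁≠j₂ or m₁≠m₂ — the exchange symmetry imposes no constraint here
value check: CG = −√(1/2) = -0.707107 ≠ 0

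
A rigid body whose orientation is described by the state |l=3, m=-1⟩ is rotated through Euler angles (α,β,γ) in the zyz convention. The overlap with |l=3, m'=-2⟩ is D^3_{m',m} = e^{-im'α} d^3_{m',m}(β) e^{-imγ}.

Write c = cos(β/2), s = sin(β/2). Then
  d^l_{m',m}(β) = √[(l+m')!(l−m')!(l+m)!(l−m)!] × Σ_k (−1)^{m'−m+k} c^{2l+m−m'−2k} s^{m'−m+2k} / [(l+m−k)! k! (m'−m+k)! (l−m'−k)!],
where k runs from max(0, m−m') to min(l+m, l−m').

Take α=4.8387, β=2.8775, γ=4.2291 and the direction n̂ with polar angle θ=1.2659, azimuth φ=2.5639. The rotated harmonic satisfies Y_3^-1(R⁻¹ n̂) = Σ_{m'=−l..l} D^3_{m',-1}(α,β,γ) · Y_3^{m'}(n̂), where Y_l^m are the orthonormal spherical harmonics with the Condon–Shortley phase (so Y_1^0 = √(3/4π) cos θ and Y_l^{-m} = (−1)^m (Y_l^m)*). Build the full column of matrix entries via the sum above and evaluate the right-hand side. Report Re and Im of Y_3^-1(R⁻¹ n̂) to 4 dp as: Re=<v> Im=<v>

Need the full column D^3_{m',-1} for m'=−3..3 at α=4.8387, β=2.8775, γ=4.2291.
cos(β/2)=0.131663, sin(β/2)=0.991295
d^3_{-3,-1}: single k=2 term ⇒ +0.001144;  D = +0.001137-0.000119i
d^3_{-2,-1}: k∈[1..2] ⇒ +0.000124 -0.014061 = -0.013937;  D = -0.003186-0.013568i
d^3_{-1,-1}: k∈[0..2] ⇒ +0.000005 -0.002362 +0.100436 = +0.098079;  D = -0.091896+0.034273i
d^3_{0,-1}: k∈[0..2] ⇒ -0.000136 +0.023105 -0.436584 = -0.413615;  D = +0.192204+0.366244i
d^3_{1,-1}: k∈[0..2] ⇒ +0.001772 -0.133915 +0.948891 = +0.816748;  D = +0.669633-0.467621i
d^3_{2,-1}: k∈[0..1] ⇒ -0.014061 +0.398545 = +0.384483;  D = +0.258089+0.284987i
d^3_{3,-1}: single k=0 term ⇒ +0.064831;  D = -0.042189+0.049226i
Y_3^{m'}(θ=1.2659,φ=2.5639) and Σ D·Y over m':
  (+0.0011-0.0001i)·(+0.0585-0.3574i)  (-0.0032-0.0136i)·(+0.1127+0.2554i)  (-0.0919+0.0343i)·(+0.1419+0.0925i)  (+0.1922+0.3662i)·(-0.2856+0.0000i)  (+0.6696-0.4676i)·(-0.1419+0.0925i)  (+0.2581+0.2850i)·(+0.1127-0.2554i)  (-0.0422+0.0492i)·(-0.0585-0.3574i)
Y_3^-1(R⁻¹ n̂) = +0.002189-0.004323i

Re=0.0022 Im=-0.0043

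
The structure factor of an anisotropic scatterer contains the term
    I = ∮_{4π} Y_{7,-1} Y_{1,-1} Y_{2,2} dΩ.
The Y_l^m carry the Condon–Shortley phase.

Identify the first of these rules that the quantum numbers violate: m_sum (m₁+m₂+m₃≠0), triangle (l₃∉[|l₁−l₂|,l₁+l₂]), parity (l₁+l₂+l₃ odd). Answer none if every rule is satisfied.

triangle

azimuthal sum: -1 − 1 + 2 = 0  ✓
l₃ must lie in [6,8]; have l₃=2  ✗
L = 7 + 1 + 2 = 10 (even)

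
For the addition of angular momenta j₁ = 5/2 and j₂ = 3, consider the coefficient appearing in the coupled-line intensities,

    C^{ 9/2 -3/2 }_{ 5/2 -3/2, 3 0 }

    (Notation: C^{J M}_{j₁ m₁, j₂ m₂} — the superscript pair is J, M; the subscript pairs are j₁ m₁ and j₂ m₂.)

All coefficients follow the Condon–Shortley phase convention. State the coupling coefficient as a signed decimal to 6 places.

−√(45/154) = -0.540562

√[10·1!4!5!/11! · 1!4!3!3!3!6!] = √(207360/77)
  +(−1)^0/∏(0,1,4,3,0,2)! = 1/288  (running 1/288)
  +(−1)^1/∏(1,0,3,2,1,3)! = -1/72  (running -1/96)
⟨..|..⟩ = √(207360/77)·(-1/96) = -0.540562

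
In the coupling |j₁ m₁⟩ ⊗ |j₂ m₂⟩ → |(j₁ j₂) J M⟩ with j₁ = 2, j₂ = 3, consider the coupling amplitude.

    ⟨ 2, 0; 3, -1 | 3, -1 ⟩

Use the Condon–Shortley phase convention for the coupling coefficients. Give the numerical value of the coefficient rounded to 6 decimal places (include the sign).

-0.387298  (= −√(3/20))

triangle: 2!×2!×4!/9! = 96/362880
(j±m)!: 2!×2!×2!×4!×2!×4! = 9216
prefactor² = (2J+1)×Δ×N² = 256/15
  k=0: +1/(0!×2!×2!×2!×0!×2!) = 1/16
  k=1: −1/(1!×1!×1!×1!×1!×3!) = -1/6
  k=2: +1/(2!×0!×0!×0!×2!×4!) = 1/96
Σ = -3/32  ⇒  CG² = 256/15×(-3/32)² = 3/20
CG = −√(3/20) = -0.387298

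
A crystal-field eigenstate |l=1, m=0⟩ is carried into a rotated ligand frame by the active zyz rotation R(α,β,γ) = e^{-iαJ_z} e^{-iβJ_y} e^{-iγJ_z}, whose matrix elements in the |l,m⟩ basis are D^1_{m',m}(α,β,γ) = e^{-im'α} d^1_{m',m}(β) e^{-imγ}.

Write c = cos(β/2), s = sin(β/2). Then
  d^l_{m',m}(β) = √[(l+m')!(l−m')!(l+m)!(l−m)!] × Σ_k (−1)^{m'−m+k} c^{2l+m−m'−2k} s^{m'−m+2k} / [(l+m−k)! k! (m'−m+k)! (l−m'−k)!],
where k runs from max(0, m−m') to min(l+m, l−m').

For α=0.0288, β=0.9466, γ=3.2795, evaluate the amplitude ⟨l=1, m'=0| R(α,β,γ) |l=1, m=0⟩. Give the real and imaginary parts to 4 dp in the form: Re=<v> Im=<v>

Re=0.5844 Im=0.0000

D^1_{0,0}(0.0288,0.9466,3.2795) = e^{-i·0·0.0288}·d^1_{0,0}(0.9466)·e^{-i·0·3.2795}. Compute d first:
Half-angle: c=0.890069, s=0.455826. N=√(1·1·1·1)=1.000000
The bounds max(0,m−m')=0 and min(l+m,l−m')=1 give 2 terms
  k=0: (−1)^0·1.0000/(1)·0.8901^2·0.4558^0 = +0.792223
  k=1: (−1)^1·1.0000/(1)·0.8901^0·0.4558^2 = -0.207777
d^1_{0,0}(0.9466) = +0.792223 -0.207777 = +0.584445
D = (+1.000000+0.000000i)·(+0.584445)·(+1.000000+0.000000i) = +0.584445+0.000000i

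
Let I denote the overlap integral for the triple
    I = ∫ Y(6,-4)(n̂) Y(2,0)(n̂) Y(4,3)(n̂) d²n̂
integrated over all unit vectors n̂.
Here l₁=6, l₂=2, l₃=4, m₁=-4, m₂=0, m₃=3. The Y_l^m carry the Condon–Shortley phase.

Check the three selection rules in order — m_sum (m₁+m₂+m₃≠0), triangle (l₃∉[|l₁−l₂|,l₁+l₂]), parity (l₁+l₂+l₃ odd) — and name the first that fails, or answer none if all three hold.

Σmᵢ = -1  ✗
l₃∈[|l₁−l₂|,l₁+l₂]=[4,8], have l₃=4
Σlᵢ = 12 ⇒ even

m_sum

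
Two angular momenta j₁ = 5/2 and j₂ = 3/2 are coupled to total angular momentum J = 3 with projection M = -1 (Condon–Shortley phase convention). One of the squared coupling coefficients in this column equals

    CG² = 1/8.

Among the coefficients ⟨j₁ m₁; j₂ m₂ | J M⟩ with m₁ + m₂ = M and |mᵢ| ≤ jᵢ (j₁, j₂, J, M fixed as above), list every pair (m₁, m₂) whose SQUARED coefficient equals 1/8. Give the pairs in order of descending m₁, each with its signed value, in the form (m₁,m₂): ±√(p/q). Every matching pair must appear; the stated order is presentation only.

(-5/2,3/2): −√(1/8)

Admissible pairs with m₁+m₂ = M = -1: (-5/2,3/2), (-3/2,1/2), (-1/2,-1/2), (1/2,-3/2)
  (m₁,m₂)=(1/2,-3/2): CG² = 9/20, CG = +√(9/20)
  (m₁,m₂)=(-1/2,-1/2): CG² = 1/60, CG = +√(1/60)
  (m₁,m₂)=(-3/2,1/2): CG² = 49/120, CG = −√(49/120)
  (m₁,m₂)=(-5/2,3/2): CG² = 1/8, CG = −√(1/8)   ← matches the target
Pairs with CG² = 1/8: (-5/2,3/2): −√(1/8)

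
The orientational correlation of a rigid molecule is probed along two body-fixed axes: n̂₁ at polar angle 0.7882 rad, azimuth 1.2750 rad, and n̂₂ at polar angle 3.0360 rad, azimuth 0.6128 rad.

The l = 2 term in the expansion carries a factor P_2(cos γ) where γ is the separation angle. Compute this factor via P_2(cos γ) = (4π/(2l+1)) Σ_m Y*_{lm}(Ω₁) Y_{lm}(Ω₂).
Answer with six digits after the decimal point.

0.118740

Summing Y*_{l m}(θ₁,φ₁)·Y_{l m}(θ₂,φ₂) over m ∈ [−2, 2]; prefactor 4π/(2·2+1) = 2.513274:
  [-2]  conj(Y_{2,-2})(Ω₁) = -0.16121 + 0.10831j ; Y_{2,-2}(Ω₂) = 0.00145 - 0.00404j ; Δ = 0.00020 + 0.00081j
  [-1]  conj(Y_{2,-1})(Ω₁) = 0.11260 + 0.36949j ; Y_{2,-1}(Ω₂) = -0.06624 + 0.04657j ; Δ = -0.02467 - 0.01923j
  [+0]  conj(Y_{2,0})(Ω₁) = 0.15504 + 0.00000j ; Y_{2,0}(Ω₂) = 0.62027 + 0.00000j ; Δ = 0.09617 + 0.00000j
  [+1]  conj(Y_{2,1})(Ω₁) = -0.11260 + 0.36949j ; Y_{2,1}(Ω₂) = 0.06624 + 0.04657j ; Δ = -0.02467 + 0.01923j
  [+2]  conj(Y_{2,2})(Ω₁) = -0.16121 - 0.10831j ; Y_{2,2}(Ω₂) = 0.00145 + 0.00404j ; Δ = 0.00020 - 0.00081j
Σ over m = 0.04724 + 0.00000j; ×(4π/5) → 0.11874 + 0.00000j. Real part: 0.118740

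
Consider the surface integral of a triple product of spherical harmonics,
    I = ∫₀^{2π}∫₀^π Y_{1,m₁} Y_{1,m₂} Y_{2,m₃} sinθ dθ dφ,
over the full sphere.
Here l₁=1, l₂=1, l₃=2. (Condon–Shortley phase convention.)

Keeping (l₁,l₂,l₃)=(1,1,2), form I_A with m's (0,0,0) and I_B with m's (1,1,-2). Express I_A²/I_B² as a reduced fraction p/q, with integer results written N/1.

2/3

Shared (l₁,l₂,l₃)=(1,1,2): N and (l;000)² cancel in I_A²/I_B².
A: Δ = 0!·2!·2!/5! = 1/30; Racah Σ t=0..0: t=0:+1/1 = 1/1; ⇒ 3j(1 1 2; 0 0 0)² = 2/15, sgn +1
B: Δ = 0!·2!·2!/5! = 1/30; Racah Σ t=0..0: t=0:+1/4 = 1/4; ⇒ 3j(1 1 2; 1 1 -2)² = 1/5, sgn +1
I_A²/I_B² = (2/15)/(1/5) = 2/3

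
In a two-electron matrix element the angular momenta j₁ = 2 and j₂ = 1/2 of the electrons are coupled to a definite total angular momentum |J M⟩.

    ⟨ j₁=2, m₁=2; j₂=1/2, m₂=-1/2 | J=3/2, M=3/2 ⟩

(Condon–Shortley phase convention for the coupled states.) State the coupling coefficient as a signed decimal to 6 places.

triangle: 1!×3!×0!/5! = 6/120
(j±m)!: 4!×0!×0!×1!×3!×0! = 144
prefactor² = (2J+1)×Δ×N² = 144/5
  k=0: +1/(0!×1!×0!×0!×3!×0!) = 1/6
Σ = 1/6  ⇒  CG² = 144/5×(1/6)² = 4/5
CG = +√(4/5) = +0.894427

+0.894427  (= +√(4/5))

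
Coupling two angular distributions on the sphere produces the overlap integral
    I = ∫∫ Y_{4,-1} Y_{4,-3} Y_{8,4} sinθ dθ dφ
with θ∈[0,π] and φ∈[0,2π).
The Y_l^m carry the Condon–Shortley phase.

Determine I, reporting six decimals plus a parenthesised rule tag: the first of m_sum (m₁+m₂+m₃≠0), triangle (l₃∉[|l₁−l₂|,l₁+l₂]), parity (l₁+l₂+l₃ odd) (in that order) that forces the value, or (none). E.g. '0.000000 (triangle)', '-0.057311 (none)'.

Rules hold: Σm=0, L=16 even, 0≤8≤8.
N = 9·9·17 = 1377
Δ = 0!·8!·8!/17! = 1/218790
Racah Σ t=0..0: t=0:+1/331776 = 1/331776
⇒ 3j(4 4 8; 0 0 0)² = 490/21879, sgn +1
Racah Σ t=0..0: t=0:+1/3628800 = 1/3628800
⇒ 3j(4 4 8; -1 -3 4)² = 16/1105, sgn +1
4πI² = N·(3j₀)²·(3jₘ)² = 14112/31603
I = +1·√(0.44654/4π) = 0.18850601
No selection rule forces the value: the integral is nonzero (none).

0.188506 (none)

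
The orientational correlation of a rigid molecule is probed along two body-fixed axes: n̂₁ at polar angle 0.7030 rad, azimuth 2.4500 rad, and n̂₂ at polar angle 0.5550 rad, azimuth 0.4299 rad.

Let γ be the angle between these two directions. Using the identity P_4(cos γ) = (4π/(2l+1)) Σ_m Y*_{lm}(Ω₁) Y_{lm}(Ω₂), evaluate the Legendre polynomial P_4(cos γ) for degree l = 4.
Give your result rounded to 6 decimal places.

-0.289728

Addition theorem: P_4(cos γ) = (4π/9) Σ_m Y*_{lm}(Ω₁) Y_{lm}(Ω₂), m = −4…4:
  m=-4: Y*=-0.071933-0.028333i  Y=-0.005058-0.033742i  product -0.000592+0.002570i
  m=-3: Y*=+0.124611+0.225956i  Y=+0.043179-0.149541i  product +0.039170-0.008878i
  m=-2: Y*=+0.080170-0.422296i  Y=+0.245881-0.285489i  product -0.100849-0.126722i
  m=-1: Y*=-0.193057+0.159854i  Y=+0.396032-0.181581i  product -0.047430+0.098363i
  m=+0: Y*=-0.275506-0.000000i  Y=-0.043188+0.000000i  product +0.011899+0.000000i
  m=+1: Y*=+0.193057+0.159854i  Y=-0.396032-0.181581i  product -0.047430-0.098363i
  m=+2: Y*=+0.080170+0.422296i  Y=+0.245881+0.285489i  product -0.100849+0.126722i
  m=+3: Y*=-0.124611+0.225956i  Y=-0.043179-0.149541i  product +0.039170+0.008878i
  m=+4: Y*=-0.071933+0.028333i  Y=-0.005058+0.033742i  product -0.000592-0.002570i
Accumulated sum -0.207503+0.000000i; after 4π/(2l+1) scaling, -0.289728+0.000000i ⇒ P_4 = -0.289728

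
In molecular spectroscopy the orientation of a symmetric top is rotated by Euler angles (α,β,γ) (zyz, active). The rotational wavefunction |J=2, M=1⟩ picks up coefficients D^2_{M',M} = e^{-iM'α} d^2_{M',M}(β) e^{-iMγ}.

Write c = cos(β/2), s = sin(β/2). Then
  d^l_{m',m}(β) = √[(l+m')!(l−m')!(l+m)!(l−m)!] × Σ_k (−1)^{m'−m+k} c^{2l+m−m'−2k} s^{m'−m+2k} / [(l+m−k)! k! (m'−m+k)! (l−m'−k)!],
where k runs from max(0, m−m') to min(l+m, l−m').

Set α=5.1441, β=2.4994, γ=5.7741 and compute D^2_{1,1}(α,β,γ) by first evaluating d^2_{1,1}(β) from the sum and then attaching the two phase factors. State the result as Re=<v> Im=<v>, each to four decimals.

First d^2_{1,1}(β=2.4994), then the phase factors e^{-i(1)α} and e^{-i(1)γ}:
Half-angle: c=0.315607, s=0.948890. N=√(6·1·6·1)=6.000000
The bounds max(0,m−m')=0 and min(l+m,l−m')=1 give 2 terms
  k=0: (−1)^0·6.0000/(6)·0.3156^4·0.9489^0 = +0.009922
  k=1: (−1)^1·6.0000/(2)·0.3156^2·0.9489^2 = -0.269058
d^2_{1,1}(2.4994) = +0.009922 -0.269058 = -0.259137
Attach z-rotation phases: D = e^{-i(1)(5.1441)}·(-0.259137)·e^{-i(1)(5.7741)} = +0.020031-0.258361i

Re=0.0200 Im=-0.2584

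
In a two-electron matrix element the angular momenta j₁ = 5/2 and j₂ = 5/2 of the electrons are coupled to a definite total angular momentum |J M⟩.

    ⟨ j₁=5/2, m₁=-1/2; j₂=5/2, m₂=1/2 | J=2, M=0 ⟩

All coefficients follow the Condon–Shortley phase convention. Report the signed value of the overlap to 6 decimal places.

+√(4/21) ≈ +0.436436

√[5·3!2!2!/8! · 2!3!3!2!2!2!] = √(12/7)
  +(−1)^1/∏(1,2,2,2,0,0)! = -1/8  (running -1/8)
  +(−1)^2/∏(2,1,1,1,1,1)! = 1/2  (running 3/8)
  +(−1)^3/∏(3,0,0,0,2,2)! = -1/24  (running 1/3)
⟨..|..⟩ = √(12/7)·(1/3) = +0.436436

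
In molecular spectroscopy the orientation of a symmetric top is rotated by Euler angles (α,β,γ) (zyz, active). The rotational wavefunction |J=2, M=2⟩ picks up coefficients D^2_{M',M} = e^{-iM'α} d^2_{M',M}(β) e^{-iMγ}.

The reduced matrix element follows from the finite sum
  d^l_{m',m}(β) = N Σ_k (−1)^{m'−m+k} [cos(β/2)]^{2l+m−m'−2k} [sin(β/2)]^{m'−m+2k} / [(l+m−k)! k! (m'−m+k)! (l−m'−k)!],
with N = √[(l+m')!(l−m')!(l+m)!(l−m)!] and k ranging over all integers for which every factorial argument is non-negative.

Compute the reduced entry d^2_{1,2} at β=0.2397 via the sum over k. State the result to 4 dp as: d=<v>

d=0.2340

d^2_{1,2}(β=0.2397) via the finite sum:
c=cos(0.239700/2)=0.992827, s=sin(0.239700/2)=0.119563; N=√[6·1·24·1]=12.000000
k: max(0,(2)−(1))=1 … min(2+(2),2−(1))=1
  k=1: (−1)^0·12.0000/(6)·0.9928^3·0.1196^1 = +0.234017
d^2_{1,2}(0.2397) = +0.234017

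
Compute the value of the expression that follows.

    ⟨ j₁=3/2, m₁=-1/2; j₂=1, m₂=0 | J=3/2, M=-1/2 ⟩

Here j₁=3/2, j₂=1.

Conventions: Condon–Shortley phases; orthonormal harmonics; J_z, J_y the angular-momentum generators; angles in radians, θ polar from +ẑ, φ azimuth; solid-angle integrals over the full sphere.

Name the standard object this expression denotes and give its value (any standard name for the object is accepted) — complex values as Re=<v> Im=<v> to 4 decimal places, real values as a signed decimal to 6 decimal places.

Clebsch–Gordan coefficient, −√(1/15) ≈ -0.258199

This is a Clebsch–Gordan (vector-coupling) coefficient.
√[4·1!2!1!/5! · 1!2!1!1!1!2!] = √(4/15)
  +(−1)^0/∏(0,1,2,1,0,0)! = 1/2  (running 1/2)
  +(−1)^1/∏(1,0,1,0,1,1)! = -1  (running -1/2)
⟨..|..⟩ = √(4/15)·(-1/2) = -0.258199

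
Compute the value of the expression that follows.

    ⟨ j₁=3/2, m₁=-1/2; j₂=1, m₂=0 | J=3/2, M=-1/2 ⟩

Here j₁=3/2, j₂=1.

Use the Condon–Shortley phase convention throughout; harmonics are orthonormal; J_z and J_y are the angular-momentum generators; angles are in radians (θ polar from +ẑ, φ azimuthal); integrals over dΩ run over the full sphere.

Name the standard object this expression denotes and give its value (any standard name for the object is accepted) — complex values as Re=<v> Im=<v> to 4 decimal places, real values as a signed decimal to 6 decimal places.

This is a Clebsch–Gordan (vector-coupling) coefficient.
√[4·1!2!1!/5! · 1!2!1!1!1!2!] = √(4/15)
  +(−1)^0/∏(0,1,2,1,0,0)! = 1/2  (running 1/2)
  +(−1)^1/∏(1,0,1,0,1,1)! = -1  (running -1/2)
⟨..|..⟩ = √(4/15)·(-1/2) = -0.258199

Clebsch–Gordan coefficient, −√(1/15) ≈ -0.258199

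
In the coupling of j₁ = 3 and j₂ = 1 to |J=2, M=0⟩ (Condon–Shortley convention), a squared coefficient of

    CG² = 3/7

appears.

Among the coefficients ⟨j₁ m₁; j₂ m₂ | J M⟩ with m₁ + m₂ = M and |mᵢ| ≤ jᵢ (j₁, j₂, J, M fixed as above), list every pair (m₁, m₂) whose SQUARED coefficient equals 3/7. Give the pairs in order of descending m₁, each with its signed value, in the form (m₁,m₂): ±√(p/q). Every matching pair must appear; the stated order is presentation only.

Admissible pairs with m₁+m₂ = M = 0: (-1,1), (0,0), (1,-1)
  (m₁,m₂)=(1,-1): CG² = 2/7, CG = +√(2/7)
  (m₁,m₂)=(0,0): CG² = 3/7, CG = −√(3/7)   ← matches the target
  (m₁,m₂)=(-1,1): CG² = 2/7, CG = +√(2/7)
Pairs with CG² = 3/7: (0,0): −√(3/7)

(0,0): −√(3/7)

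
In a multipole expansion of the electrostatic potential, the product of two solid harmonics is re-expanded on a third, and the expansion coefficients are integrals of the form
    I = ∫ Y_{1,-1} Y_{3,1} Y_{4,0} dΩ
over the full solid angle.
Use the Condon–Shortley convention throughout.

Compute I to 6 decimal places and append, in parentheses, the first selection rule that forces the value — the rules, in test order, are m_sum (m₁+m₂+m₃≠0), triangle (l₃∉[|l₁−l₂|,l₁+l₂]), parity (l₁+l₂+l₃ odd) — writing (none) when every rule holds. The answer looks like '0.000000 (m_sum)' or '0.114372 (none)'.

Rules hold: Σm=0, L=8 even, 2≤4≤4.
N = 3·7·9 = 189
Δ = 0!·2!·6!/9! = 1/252
Racah Σ t=0..0: t=0:+1/36 = 1/36
⇒ 3j(1 3 4; 0 0 0)² = 4/63, sgn +1
Racah Σ t=0..0: t=0:+1/96 = 1/96
⇒ 3j(1 3 4; -1 1 0)² = 1/42, sgn +1
4πI² = N·(3j₀)²·(3jₘ)² = 2/7
I = +1·√(0.285714/4π) = 0.15078601
No selection rule forces the value: the integral is nonzero (none).

0.150786 (none)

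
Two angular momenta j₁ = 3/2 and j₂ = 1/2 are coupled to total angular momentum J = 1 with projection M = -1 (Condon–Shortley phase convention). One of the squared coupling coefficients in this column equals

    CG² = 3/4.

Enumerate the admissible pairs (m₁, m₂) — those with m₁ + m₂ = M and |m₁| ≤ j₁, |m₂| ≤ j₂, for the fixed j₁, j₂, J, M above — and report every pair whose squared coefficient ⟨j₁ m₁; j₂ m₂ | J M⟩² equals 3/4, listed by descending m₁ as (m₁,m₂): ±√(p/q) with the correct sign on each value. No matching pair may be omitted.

Admissible pairs with m₁+m₂ = M = -1: (-3/2,1/2), (-1/2,-1/2)
  (m₁,m₂)=(-1/2,-1/2): CG² = 1/4, CG = +√(1/4)
  (m₁,m₂)=(-3/2,1/2): CG² = 3/4, CG = −√(3/4)   ← matches the target
Pairs with CG² = 3/4: (-3/2,1/2): −√(3/4)

(-3/2,1/2): −√(3/4)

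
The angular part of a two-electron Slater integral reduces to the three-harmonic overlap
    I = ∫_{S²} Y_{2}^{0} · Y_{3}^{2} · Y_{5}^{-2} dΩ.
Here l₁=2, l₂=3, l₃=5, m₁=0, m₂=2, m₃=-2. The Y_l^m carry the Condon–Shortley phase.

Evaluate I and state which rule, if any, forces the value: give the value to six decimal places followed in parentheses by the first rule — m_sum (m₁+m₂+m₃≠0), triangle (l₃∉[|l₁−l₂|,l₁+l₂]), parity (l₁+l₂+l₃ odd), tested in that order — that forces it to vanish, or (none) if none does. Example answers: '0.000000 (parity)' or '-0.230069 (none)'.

m-sum 0 ✓  L=10 even ✓  1≤5≤5 ✓
Π(2lᵢ+1) = 5×7×11 = 385
triangle coeff Δ(2,3,5) = 1/2310
Σ_t [0,0]: t=0:+1/144 = 1/144
(3j)²=10/231 [(2 3 5; 0 0 0)], sign=-1
Σ_t [0,0]: t=0:+1/480 = 1/480
(3j)²=3/110 [(2 3 5; 0 2 -2)], sign=-1
⇒ 4πI² = 5/11
I = (+1)√(5/11/(4π)) = 0.19018827
No selection rule forces the value: the integral is nonzero (none).

0.190188 (none)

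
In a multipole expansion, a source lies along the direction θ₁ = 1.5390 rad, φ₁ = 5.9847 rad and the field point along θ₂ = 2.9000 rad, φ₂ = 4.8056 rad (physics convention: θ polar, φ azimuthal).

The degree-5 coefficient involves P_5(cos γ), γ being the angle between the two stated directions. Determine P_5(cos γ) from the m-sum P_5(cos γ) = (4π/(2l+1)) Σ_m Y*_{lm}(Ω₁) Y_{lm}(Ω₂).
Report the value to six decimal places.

Term-by-term m-sum for l=5 (normalisation 4π/11 = 1.142397):
  m=-5: (0.03624 - 0.46154j) × (0.00016 + 0.00033j) = 0.00016 - 0.00006j  (running Σ = 0.00016 - 0.00006j)
  m=-4: (0.01714 - 0.04330j) × (-0.00435 + 0.00170j) = -0.00000 + 0.00022j  (running Σ = 0.00016 + 0.00015j)
  m=-3: (-0.21398 + 0.26715j) × (-0.00979 - 0.03408j) = 0.01120 + 0.00468j  (running Σ = 0.01135 + 0.00483j)
  m=-2: (-0.04438 + 0.03016j) × (0.16923 - 0.03192j) = -0.00655 + 0.00652j  (running Σ = 0.00481 + 0.01135j)
  m=-1: (0.30164 - 0.09281j) × (0.04612 + 0.49333j) = 0.05970 + 0.14453j  (running Σ = 0.06450 + 0.15588j)
  m=0: (0.05551 + 0.00000j) × (-0.56788 + 0.00000j) = -0.03152 + 0.00000j  (running Σ = 0.03298 + 0.15588j)
  m=1: (-0.30164 - 0.09281j) × (-0.04612 + 0.49333j) = 0.05970 - 0.14453j  (running Σ = 0.09268 + 0.01135j)
  m=2: (-0.04438 - 0.03016j) × (0.16923 + 0.03192j) = -0.00655 - 0.00652j  (running Σ = 0.08613 + 0.00483j)
  m=3: (0.21398 + 0.26715j) × (0.00979 - 0.03408j) = 0.01120 - 0.00468j  (running Σ = 0.09733 + 0.00015j)
  m=4: (0.01714 + 0.04330j) × (-0.00435 - 0.00170j) = -0.00000 - 0.00022j  (running Σ = 0.09733 - 0.00006j)
  m=5: (-0.03624 - 0.46154j) × (-0.00016 + 0.00033j) = 0.00016 + 0.00006j  (running Σ = 0.09748 + 0.00000j)
Accumulated sum 0.09748 + 0.00000j; after 4π/(2l+1) scaling, 0.11137 + 0.00000j ⇒ P_5 = 0.111366

0.111366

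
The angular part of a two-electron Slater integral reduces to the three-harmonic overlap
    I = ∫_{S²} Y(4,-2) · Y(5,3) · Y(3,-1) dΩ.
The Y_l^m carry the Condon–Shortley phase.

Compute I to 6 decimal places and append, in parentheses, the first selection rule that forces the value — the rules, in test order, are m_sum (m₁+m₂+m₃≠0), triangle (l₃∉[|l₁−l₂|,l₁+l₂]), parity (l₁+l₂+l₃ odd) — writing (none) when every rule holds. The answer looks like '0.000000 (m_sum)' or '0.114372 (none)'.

-0.144236 (none)

m-sum 0 ✓  L=12 even ✓  1≤3≤9 ✓
Π(2lᵢ+1) = 9×11×7 = 693
triangle coeff Δ(4,5,3) = 1/180180
Σ_t [2,4]: t=2:+1/576 t=3:−1/144 t=4:+1/576 = -1/288
(3j)²=20/1001 [(4 5 3; 0 0 0)], sign=+1
Σ_t [4,6]: t=4:+1/2304 t=5:−1/720 t=6:+1/5760 = -1/1280
(3j)²=27/1430 [(4 5 3; -2 3 -1)], sign=-1
⇒ 4πI² = 486/1859
I = (-1)√(486/1859/(4π)) = -0.14423595
No selection rule forces the value: the integral is nonzero (none).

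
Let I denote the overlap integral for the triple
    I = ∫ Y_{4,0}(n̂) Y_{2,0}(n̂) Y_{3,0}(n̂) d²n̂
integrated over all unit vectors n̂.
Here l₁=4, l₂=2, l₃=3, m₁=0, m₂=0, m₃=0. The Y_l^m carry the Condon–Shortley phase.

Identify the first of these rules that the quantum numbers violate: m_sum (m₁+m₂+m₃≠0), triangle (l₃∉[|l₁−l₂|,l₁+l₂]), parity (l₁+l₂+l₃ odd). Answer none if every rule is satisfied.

m₁+m₂+m₃ = 0 + 0 + 0 = 0  ✓
triangle: |4−2|=2 ≤ l₃=3 ≤ 4+2=6  ✓
parity: l₁+l₂+l₃ = 9 is odd  ✗

parity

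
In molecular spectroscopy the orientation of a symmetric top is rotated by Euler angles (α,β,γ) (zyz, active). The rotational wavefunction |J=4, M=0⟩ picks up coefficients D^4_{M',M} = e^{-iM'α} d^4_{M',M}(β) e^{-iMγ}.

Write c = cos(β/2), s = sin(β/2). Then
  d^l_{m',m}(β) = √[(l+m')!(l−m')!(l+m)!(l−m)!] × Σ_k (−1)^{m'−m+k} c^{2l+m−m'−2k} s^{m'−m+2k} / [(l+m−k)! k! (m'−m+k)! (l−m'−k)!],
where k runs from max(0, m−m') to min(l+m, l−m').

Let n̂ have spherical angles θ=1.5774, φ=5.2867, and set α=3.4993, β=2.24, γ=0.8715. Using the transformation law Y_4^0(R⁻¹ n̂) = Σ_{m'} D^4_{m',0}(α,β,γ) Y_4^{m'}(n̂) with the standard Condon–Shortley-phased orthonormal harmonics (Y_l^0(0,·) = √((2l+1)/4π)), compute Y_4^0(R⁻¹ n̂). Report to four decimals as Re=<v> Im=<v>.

Need the full column D^4_{m',0} for m'=−4..4 at α=3.4993, β=2.2400, γ=0.8715.
cos(β/2)=0.435682, sin(β/2)=0.900100
d^4_{-4,0}: single k=4 term ⇒ +0.197876;  D = +0.027606+0.195941i
d^4_{-3,0}: k∈[3..4] ⇒ +0.135453 -0.578135 = -0.442682;  D = +0.211329+0.388983i
d^4_{-2,0}: k∈[2..4] ⇒ +0.052568 -0.598321 +0.957651 = +0.411898;  D = +0.310910+0.270177i
d^4_{-1,0}: k∈[1..4] ⇒ +0.011995 -0.307178 +1.311086 -0.932657 = +0.083247;  D = -0.077978-0.029147i
d^4_{0,0}: k∈[0..4] ⇒ +0.001298 -0.088659 +0.851425 -1.615124 +0.430852 = -0.420208;  D = -0.420208+0.000000i
d^4_{1,0}: k∈[0..3] ⇒ -0.011995 +0.307178 -1.311086 +0.932657 = -0.083247;  D = +0.077978-0.029147i
d^4_{2,0}: k∈[0..2] ⇒ +0.052568 -0.598321 +0.957651 = +0.411898;  D = +0.310910-0.270177i
d^4_{3,0}: k∈[0..1] ⇒ -0.135453 +0.578135 = +0.442682;  D = -0.211329+0.388983i
d^4_{4,0}: single k=0 term ⇒ +0.197876;  D = +0.027606-0.195941i
Y_4^{m'}(θ=1.5774,φ=5.2867) and Σ D·Y over m':
  (+0.0276+0.1959i)·(-0.2939-0.3308i)  (+0.2113+0.3890i)·(+0.0082-0.0013i)  (+0.3109+0.2702i)·(+0.1370-0.3050i)  (-0.0780-0.0291i)·(+0.0051+0.0079i)  (-0.4202+0.0000i)·(+0.3172+0.0000i)  (+0.0780-0.0291i)·(-0.0051+0.0079i)  (+0.3109-0.2702i)·(+0.1370+0.3050i)  (-0.2113+0.3890i)·(-0.0082-0.0013i)  (+0.0276-0.1959i)·(-0.2939+0.3308i)
Y_4^0(R⁻¹ n̂) = +0.234229-0.000000i

Re=0.2342 Im=0.0000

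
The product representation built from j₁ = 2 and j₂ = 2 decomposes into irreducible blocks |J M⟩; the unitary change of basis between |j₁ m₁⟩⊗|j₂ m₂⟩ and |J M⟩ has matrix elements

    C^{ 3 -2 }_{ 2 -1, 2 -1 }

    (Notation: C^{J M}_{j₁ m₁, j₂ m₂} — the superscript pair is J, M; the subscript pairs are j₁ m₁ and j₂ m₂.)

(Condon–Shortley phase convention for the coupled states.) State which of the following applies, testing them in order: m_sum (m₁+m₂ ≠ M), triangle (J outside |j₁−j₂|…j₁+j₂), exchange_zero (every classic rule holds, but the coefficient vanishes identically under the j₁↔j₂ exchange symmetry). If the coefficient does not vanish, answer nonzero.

exchange_zero

m-sum: m₁+m₂ = -1+(-1) = -2, M = -2  ✓
triangle: |j₁−j₂| = 0 ≤ J = 3 ≤ j₁+j₂ = 4  ✓
exchange: j₁=j₂ and m₁=m₂, and (−1)^(j₁+j₂−J) = (−1)^1 = −1 forces ⟨j₁m₁;j₂m₂|JM⟩ = −⟨j₂m₂;j₁m₁|JM⟩ = −⟨j₁m₁;j₂m₂|JM⟩ ⇒ the coefficient vanishes identically
Racah sum check: Σ_k collapses to 0 ⇒ CG = 0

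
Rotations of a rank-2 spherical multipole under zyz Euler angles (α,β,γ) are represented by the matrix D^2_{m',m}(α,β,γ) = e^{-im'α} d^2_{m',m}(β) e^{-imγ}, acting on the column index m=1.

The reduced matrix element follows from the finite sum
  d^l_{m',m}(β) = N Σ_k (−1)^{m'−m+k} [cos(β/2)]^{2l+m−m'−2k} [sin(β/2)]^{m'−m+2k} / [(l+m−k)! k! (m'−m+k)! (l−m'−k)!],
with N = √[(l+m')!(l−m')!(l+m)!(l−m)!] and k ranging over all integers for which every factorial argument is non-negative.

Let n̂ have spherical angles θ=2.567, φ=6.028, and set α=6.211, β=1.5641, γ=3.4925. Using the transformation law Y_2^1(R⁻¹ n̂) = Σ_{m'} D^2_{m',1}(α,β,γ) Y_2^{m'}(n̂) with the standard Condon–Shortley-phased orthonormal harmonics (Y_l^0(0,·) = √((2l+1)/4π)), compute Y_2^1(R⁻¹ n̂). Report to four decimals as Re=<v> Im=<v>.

Need the full column D^2_{m',1} for m'=−2..2 at α=6.2110, β=1.5641, γ=3.4925.
cos(β/2)=0.709470, sin(β/2)=0.704735
d^2_{-2,1}: single k=3 term ⇒ +0.496641;  D = -0.436963+0.236042i
d^2_{-1,1}: k∈[2..3] ⇒ +0.749966 -0.246663 = +0.503303;  D = -0.458924+0.206647i
d^2_{0,1}: k∈[1..2] ⇒ +0.616459 -0.608258 = +0.008201;  D = -0.007701+0.002819i
d^2_{1,1}: k∈[0..1] ⇒ +0.253359 -0.749966 = -0.496607;  D = +0.477442-0.136630i
d^2_{2,1}: single k=0 term ⇒ -0.503337;  D = +0.492639-0.103220i
Y_2^{m'}(θ=2.567,φ=6.028) and Σ D·Y over m':
  (-0.4370+0.2360i)·(+0.0996+0.0557i)  (-0.4589+0.2066i)·(-0.3410-0.0890i)  (-0.0077+0.0028i)·(+0.3513+0.0000i)  (+0.4774-0.1366i)·(+0.3410-0.0890i)  (+0.4926-0.1032i)·(+0.0996-0.0557i)
Y_2^1(R⁻¹ n̂) = +0.309491-0.156317i

Re=0.3095 Im=-0.1563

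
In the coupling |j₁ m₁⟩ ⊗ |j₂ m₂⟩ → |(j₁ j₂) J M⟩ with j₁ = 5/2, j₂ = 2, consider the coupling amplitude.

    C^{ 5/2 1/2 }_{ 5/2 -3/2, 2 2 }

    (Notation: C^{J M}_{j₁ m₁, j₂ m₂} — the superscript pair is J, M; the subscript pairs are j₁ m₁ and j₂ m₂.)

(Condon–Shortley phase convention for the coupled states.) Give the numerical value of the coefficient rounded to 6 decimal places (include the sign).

triangle: 2!*3!*2!/8! = 24/40320
(j±m)!: 1!*4!*4!*0!*3!*2! = 6912
prefactor² = (2J+1)*Δ*N² = 864/35
  k=2: +1/(2!*0!*2!*2!*1!*0!) = 1/8
Σ = 1/8  ⇒  CG² = 864/35*(1/8)² = 27/70
CG = +√(27/70) = +0.621059

+0.621059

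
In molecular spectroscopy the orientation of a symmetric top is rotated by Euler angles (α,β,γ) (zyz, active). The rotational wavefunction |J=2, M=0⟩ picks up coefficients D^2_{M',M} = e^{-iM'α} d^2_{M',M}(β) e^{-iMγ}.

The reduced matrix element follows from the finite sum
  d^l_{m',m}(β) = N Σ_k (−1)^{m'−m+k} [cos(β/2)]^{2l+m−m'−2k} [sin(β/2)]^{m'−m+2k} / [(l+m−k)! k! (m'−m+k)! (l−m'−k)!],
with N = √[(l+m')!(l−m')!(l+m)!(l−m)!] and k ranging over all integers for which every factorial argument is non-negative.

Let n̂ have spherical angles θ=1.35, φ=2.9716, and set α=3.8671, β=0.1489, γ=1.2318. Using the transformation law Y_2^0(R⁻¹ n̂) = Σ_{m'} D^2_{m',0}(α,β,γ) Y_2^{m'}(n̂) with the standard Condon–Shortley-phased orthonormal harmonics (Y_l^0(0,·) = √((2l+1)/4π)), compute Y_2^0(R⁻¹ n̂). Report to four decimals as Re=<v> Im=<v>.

Need the full column D^2_{m',0} for m'=−2..2 at α=3.8671, β=0.1489, γ=1.2318.
cos(β/2)=0.997230, sin(β/2)=0.074381
d^2_{-2,0}: single k=2 term ⇒ +0.013477;  D = +0.001610+0.013380i
d^2_{-1,0}: k∈[1..2] ⇒ +0.180686 -0.001005 = +0.179681;  D = -0.134431-0.119221i
d^2_{0,0}: k∈[0..2] ⇒ +0.988965 -0.022008 +0.000031 = +0.966988;  D = +0.966988+0.000000i
d^2_{1,0}: k∈[0..1] ⇒ -0.180686 +0.001005 = -0.179681;  D = +0.134431-0.119221i
d^2_{2,0}: single k=0 term ⇒ +0.013477;  D = +0.001610-0.013380i
Y_2^{m'}(θ=1.35,φ=2.9716) and Σ D·Y over m':
  (+0.0016+0.0134i)·(+0.3467+0.1226i)  (-0.1344-0.1192i)·(-0.1627-0.0279i)  (+0.9670+0.0000i)·(-0.2700+0.0000i)  (+0.1344-0.1192i)·(+0.1627-0.0279i)  (+0.0016-0.0134i)·(+0.3467-0.1226i)
Y_2^0(R⁻¹ n̂) = -0.226175+0.000000i

Re=-0.2262 Im=0.0000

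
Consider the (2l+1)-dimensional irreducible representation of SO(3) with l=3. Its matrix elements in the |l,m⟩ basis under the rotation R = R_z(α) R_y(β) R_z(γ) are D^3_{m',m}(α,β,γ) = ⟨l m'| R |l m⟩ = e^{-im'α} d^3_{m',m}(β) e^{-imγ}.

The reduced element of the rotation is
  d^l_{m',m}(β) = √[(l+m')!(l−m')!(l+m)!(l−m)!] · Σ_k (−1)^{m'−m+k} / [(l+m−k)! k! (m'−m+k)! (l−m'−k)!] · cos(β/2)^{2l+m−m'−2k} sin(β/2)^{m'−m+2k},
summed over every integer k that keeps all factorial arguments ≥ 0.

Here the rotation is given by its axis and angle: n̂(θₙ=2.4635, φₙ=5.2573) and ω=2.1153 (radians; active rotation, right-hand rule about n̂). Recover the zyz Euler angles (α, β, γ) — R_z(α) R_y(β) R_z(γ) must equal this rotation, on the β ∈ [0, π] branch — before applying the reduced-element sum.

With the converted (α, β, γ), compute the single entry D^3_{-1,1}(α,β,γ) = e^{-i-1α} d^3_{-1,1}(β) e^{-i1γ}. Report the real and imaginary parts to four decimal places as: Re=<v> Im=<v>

Re=0.1886 Im=0.3613

Axis–angle → zyz. n̂ = (sinθₙcosφₙ, sinθₙsinφₙ, cosθₙ) = (+0.325160, -0.536458, -0.778771), ω = 2.1153.
R = I cosω + sinω [n̂]ₓ + (1−cosω) n̂n̂ᵀ gives
  R = [-0.357497, +0.401357, -0.843272; -0.930939, -0.081135, +0.356046; +0.074483, +0.912321, +0.402645]
β = atan2(√(R₁₃²+R₂₃²), R₃₃) = 1.156392; α = atan2(R₂₃, R₁₃) mod 2π = 2.742079; γ = atan2(R₃₂, −R₃₁) mod 2π = 1.652257
First d^3_{-1,1}(β=1.1564), then the phase factors e^{-i(-1)α} and e^{-i(1)γ}:
With c≡cos(β/2)=0.837450 and s≡sin(β/2)=0.546514, N=[2·24·24·2]^{1/2}=48.000000
k∈{2,3,4} keeps every argument non-negative
  k=2: (−1)^0·48.0000/(8)·0.8374^4·0.5465^2 = +0.881433
  k=3: (−1)^1·48.0000/(6)·0.8374^2·0.5465^4 = -0.500510
  k=4: (−1)^2·48.0000/(48)·0.8374^0·0.5465^6 = +0.026645
d^3_{-1,1}(1.1564) = +0.881433 -0.500510 +0.026645 = +0.407567
Attach z-rotation phases: D = e^{-i(-1)(2.7421)}·(+0.407567)·e^{-i(1)(1.6523)} = +0.188558+0.361327i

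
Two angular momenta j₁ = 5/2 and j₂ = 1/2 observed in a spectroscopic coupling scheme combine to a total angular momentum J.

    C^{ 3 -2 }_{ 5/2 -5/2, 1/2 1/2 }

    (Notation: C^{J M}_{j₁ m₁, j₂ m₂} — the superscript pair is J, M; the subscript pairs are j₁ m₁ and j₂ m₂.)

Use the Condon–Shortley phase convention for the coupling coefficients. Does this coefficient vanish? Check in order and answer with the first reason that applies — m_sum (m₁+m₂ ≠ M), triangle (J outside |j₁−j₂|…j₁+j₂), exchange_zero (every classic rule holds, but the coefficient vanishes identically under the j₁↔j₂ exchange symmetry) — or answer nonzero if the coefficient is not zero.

nonzero

m-sum: m₁+m₂ = -5/2+1/2 = -2, M = -2  ✓
triangle: |j₁−j₂| = 2 ≤ J = 3 ≤ j₁+j₂ = 3  ✓
exchange: j₁≠j₂ or m₁≠m₂ — the exchange symmetry imposes no constraint here
value check: CG = +√(1/6) = +0.408248 ≠ 0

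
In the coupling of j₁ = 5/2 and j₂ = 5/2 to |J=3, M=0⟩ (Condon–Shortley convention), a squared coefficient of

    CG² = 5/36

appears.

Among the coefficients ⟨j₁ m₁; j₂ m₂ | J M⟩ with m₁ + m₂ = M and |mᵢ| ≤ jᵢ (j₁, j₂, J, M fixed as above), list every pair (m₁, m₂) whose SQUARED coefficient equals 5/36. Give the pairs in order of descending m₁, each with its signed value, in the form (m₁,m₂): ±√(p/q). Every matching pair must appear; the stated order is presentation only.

Admissible pairs with m₁+m₂ = M = 0: (-5/2,5/2), (-3/2,3/2), (-1/2,1/2), (1/2,-1/2), (3/2,-3/2), (5/2,-5/2)
  (m₁,m₂)=(5/2,-5/2): CG² = 5/36, CG = +√(5/36)   ← matches the target
  (m₁,m₂)=(3/2,-3/2): CG² = 49/180, CG = +√(49/180)
  (m₁,m₂)=(1/2,-1/2): CG² = 4/45, CG = −√(4/45)
  (m₁,m₂)=(-1/2,1/2): CG² = 4/45, CG = −√(4/45)
  (m₁,m₂)=(-3/2,3/2): CG² = 49/180, CG = +√(49/180)
  (m₁,m₂)=(-5/2,5/2): CG² = 5/36, CG = +√(5/36)   ← matches the target
Pairs with CG² = 5/36: (5/2,-5/2): +√(5/36); (-5/2,5/2): +√(5/36)

(5/2,-5/2): +√(5/36); (-5/2,5/2): +√(5/36)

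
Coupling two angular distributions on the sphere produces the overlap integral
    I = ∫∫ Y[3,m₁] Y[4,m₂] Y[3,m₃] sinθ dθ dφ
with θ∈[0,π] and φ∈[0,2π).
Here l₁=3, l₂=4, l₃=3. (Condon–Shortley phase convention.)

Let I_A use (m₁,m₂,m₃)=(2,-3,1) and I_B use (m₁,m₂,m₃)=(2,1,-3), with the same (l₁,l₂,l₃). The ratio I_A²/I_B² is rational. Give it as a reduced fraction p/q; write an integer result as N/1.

7/15

Shared (l₁,l₂,l₃)=(3,4,3): N and (l;000)² cancel in I_A²/I_B².
A: Δ = 4!·2!·4!/11! = 1/34650; Racah Σ t=0..1: t=0:+1/144 t=1:−1/288 = 1/288; ⇒ 3j(3 4 3; 2 -3 1)² = 1/99, sgn +1
B: Δ = 4!·2!·4!/11! = 1/34650; Racah Σ t=1..1: t=1:−1/288 = -1/288; ⇒ 3j(3 4 3; 2 1 -3)² = 5/231, sgn -1
I_A²/I_B² = (1/99)/(5/231) = 7/15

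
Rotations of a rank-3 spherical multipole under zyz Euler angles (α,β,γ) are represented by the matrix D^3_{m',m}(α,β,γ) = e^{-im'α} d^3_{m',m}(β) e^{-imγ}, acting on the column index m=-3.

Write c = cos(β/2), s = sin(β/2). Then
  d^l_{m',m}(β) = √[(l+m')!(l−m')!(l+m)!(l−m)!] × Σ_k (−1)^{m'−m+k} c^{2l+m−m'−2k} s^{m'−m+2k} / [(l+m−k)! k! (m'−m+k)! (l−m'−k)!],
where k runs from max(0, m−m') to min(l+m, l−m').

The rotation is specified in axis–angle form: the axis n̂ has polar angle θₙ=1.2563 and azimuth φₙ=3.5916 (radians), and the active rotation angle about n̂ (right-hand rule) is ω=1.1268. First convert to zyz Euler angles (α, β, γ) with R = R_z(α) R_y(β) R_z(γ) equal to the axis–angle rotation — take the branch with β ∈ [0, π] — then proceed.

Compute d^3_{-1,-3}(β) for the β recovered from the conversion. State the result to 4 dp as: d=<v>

d=0.5501

Axis–angle → zyz. n̂ = (sinθₙcosφₙ, sinθₙsinφₙ, cosθₙ) = (-0.856279, -0.413638, +0.309338), ω = 1.1268.
R = I cosω + sinω [n̂]ₓ + (1−cosω) n̂n̂ᵀ gives
  R = [+0.847812, -0.077298, -0.524632; +0.481392, +0.527153, +0.700265; +0.222432, -0.846247, +0.484138]
β = atan2(√(R₁₃²+R₂₃²), R₃₃) = 1.065419; α = atan2(R₂₃, R₁₃) mod 2π = 2.213779; γ = atan2(R₃₂, −R₃₁) mod 2π = 4.455357
d^3_{-1,-3}(β=1.0654) via the finite sum:
Half-angle: c=0.861434, s=0.507869. N=√(2·24·1·720)=185.903201
k∈{0} keeps every argument non-negative
  k=0: (−1)^2·185.9032/(48)·0.8614^4·0.5079^2 = +0.550095
d^3_{-1,-3}(1.0654) = +0.550095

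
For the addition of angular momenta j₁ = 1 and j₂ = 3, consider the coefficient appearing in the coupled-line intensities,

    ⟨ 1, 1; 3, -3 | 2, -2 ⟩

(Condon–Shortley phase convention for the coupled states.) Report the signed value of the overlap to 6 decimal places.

+√(5/7) ≈ +0.845154

triangle: 2!×0!×4!/7! = 48/5040
(j±m)!: 2!×0!×0!×6!×0!×4! = 34560
prefactor² = (2J+1)×Δ×N² = 11520/7
  k=0: +1/(0!×2!×0!×0!×0!×4!) = 1/48
Σ = 1/48  ⇒  CG² = 11520/7×(1/48)² = 5/7
CG = +√(5/7) = +0.845154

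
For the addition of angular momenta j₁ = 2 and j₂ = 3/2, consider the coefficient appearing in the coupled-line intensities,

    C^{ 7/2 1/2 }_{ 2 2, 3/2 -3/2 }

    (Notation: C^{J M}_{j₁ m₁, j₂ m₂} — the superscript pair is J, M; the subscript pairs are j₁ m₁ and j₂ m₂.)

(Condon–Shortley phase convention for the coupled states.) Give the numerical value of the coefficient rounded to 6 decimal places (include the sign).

+√(1/35) ≈ +0.169031

√[8·0!4!3!/8! · 4!0!0!3!4!3!] = √(20736/35)
  +(−1)^0/∏(0,0,0,0,4,3)! = 1/144  (running 1/144)
⟨..|..⟩ = √(20736/35)·(1/144) = +0.169031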